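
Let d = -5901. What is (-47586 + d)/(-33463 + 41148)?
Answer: -53487/7685 ≈ -6.9599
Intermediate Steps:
(-47586 + d)/(-33463 + 41148) = (-47586 - 5901)/(-33463 + 41148) = -53487/7685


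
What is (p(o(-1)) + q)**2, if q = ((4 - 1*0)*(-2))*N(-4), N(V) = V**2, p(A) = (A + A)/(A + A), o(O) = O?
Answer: 16129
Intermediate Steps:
p(A) = 1 (p(A) = (2*A)/((2*A)) = (2*A)*(1/(2*A)) = 1)
q = -128 (q = ((4 - 1*0)*(-2))*(-4)**2 = ((4 + 0)*(-2))*16 = (4*(-2))*16 = -8*16 = -128)
(p(o(-1)) + q)**2 = (1 - 128)**2 = (-127)**2 = 16129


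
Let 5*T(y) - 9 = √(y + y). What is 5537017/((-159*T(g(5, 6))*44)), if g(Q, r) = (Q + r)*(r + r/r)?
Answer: 83055255/170236 - 27685085*√154/510708 ≈ -184.84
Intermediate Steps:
g(Q, r) = (1 + r)*(Q + r) (g(Q, r) = (Q + r)*(r + 1) = (Q + r)*(1 + r) = (1 + r)*(Q + r))
T(y) = 9/5 + √2*√y/5 (T(y) = 9/5 + √(y + y)/5 = 9/5 + √(2*y)/5 = 9/5 + (√2*√y)/5 = 9/5 + √2*√y/5)
5537017/((-159*T(g(5, 6))*44)) = 5537017/((-159*(9/5 + √2*√(5 + 6 + 6² + 5*6)/5)*44)) = 5537017/((-159*(9/5 + √2*√(5 + 6 + 36 + 30)/5)*44)) = 5537017/((-159*(9/5 + √2*√77/5)*44)) = 5537017/((-159*(9/5 + √154/5)*44)) = 5537017/(((-1431/5 - 159*√154/5)*44)) = 5537017/(-62964/5 - 6996*√154/5)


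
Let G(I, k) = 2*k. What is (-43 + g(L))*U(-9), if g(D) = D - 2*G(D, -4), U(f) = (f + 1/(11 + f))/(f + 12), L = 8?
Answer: 323/6 ≈ 53.833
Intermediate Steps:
U(f) = (f + 1/(11 + f))/(12 + f)
g(D) = 16 + D (g(D) = D - 4*(-4) = D - 2*(-8) = D + 16 = 16 + D)
(-43 + g(L))*U(-9) = (-43 + (16 + 8))*((1 + (-9)² + 11*(-9))/(132 + (-9)² + 23*(-9))) = (-43 + 24)*((1 + 81 - 99)/(132 + 81 - 207)) = -19*(-17)/6 = -19*(-17/6) = 323/6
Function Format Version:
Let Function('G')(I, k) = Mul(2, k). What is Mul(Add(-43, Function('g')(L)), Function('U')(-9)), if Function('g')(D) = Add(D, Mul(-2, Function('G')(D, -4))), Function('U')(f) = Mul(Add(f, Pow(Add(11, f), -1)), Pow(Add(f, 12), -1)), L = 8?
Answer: Rational(323, 6) ≈ 53.833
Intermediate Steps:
Function('U')(f) = Mul(Pow(Add(12, f), -1), Add(f, Pow(Add(11, f), -1))) (Function('U')(f) = Mul(Add(f, Pow(Add(11, f), -1)), Pow(Add(12, f), -1)) = Mul(Pow(Add(12, f), -1), Add(f, Pow(Add(11, f), -1))))
Function('g')(D) = Add(16, D) (Function('g')(D) = Add(D, Mul(-2, Mul(2, -4))) = Add(D, Mul(-2, -8)) = Add(D, 16) = Add(16, D))
Mul(Add(-43, Function('g')(L)), Function('U')(-9)) = Mul(Add(-43, Add(16, 8)), Mul(Pow(Add(132, Pow(-9, 2), Mul(23, -9)), -1), Add(1, Pow(-9, 2), Mul(11, -9)))) = Mul(Add(-43, 24), Mul(Pow(Add(132, 81, -207), -1), Add(1, 81, -99))) = Mul(-19, Mul(Pow(6, -1), -17)) = Mul(-19, Mul(Rational(1, 6), -17)) = Mul(-19, Rational(-17, 6)) = Rational(323, 6)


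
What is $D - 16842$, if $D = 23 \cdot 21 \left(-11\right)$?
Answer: $-22155$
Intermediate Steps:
$D = -5313$ ($D = 483 \left(-11\right) = -5313$)
$D - 16842 = -5313 - 16842 = -22155$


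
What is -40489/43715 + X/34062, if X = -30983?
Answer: -390508309/212717190 ≈ -1.8358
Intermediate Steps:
-40489/43715 + X/34062 = -40489/43715 - 30983/34062 = -390508309/212717190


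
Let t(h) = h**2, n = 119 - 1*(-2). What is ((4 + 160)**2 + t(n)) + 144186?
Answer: 185723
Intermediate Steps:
n = 121 (n = 119 + 2 = 121)
((4 + 160)**2 + t(n)) + 144186 = ((4 + 160)**2 + 121**2) + 144186 = (164**2 + 14641) + 144186 = (26896 + 14641) + 144186 = 41537 + 144186 = 185723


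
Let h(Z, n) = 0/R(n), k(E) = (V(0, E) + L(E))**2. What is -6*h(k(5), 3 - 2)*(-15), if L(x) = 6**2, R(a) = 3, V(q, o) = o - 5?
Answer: 0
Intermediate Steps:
V(q, o) = -5 + o
L(x) = 36
k(E) = (31 + E)**2 (k(E) = ((-5 + E) + 36)**2 = (31 + E)**2)
h(Z, n) = 0 (h(Z, n) = 0/3 = 0*(1/3) = 0)
-6*h(k(5), 3 - 2)*(-15) = -6*0*(-15) = 0*(-15) = 0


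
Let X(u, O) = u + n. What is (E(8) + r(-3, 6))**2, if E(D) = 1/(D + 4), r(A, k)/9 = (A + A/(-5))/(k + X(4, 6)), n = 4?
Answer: 375769/176400 ≈ 2.1302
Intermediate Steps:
X(u, O) = 4 + u (X(u, O) = u + 4 = 4 + u)
r(A, k) = 36*A/(5*(8 + k)) (r(A, k) = 9*((A + A/(-5))/(k + (4 + 4))) = 9*((A + A*(-1/5))/(k + 8)) = 9*((A - A/5)/(8 + k)) = 9*((4*A/5)/(8 + k)) = 9*(4*A/(5*(8 + k))) = 36*A/(5*(8 + k)))
E(D) = 1/(4 + D)
(E(8) + r(-3, 6))**2 = (1/(4 + 8) + (36/5)*(-3)/(8 + 6))**2 = (1/12 + (36/5)*(-3)/14)**2 = (1/12 + (36/5)*(-3)*(1/14))**2 = (1/12 - 54/35)**2 = (-613/420)**2 = 375769/176400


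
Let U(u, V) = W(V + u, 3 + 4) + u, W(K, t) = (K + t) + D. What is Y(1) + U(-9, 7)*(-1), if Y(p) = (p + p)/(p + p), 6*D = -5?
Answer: 35/6 ≈ 5.8333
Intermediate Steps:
D = -5/6 (D = (1/6)*(-5) = -5/6 ≈ -0.83333)
Y(p) = 1 (Y(p) = (2*p)/((2*p)) = (2*p)*(1/(2*p)) = 1)
W(K, t) = -5/6 + K + t (W(K, t) = (K + t) - 5/6 = -5/6 + K + t)
U(u, V) = 37/6 + V + 2*u (U(u, V) = (-5/6 + (V + u) + (3 + 4)) + u = (-5/6 + (V + u) + 7) + u = (37/6 + V + u) + u = 37/6 + V + 2*u)
Y(1) + U(-9, 7)*(-1) = 1 + (37/6 + 7 + 2*(-9))*(-1) = 1 + (37/6 + 7 - 18)*(-1) = 1 - 29/6*(-1) = 1 + 29/6 = 35/6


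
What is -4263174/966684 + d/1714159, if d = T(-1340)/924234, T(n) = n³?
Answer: -563033702013782987/127625168540747742 ≈ -4.4116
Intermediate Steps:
d = -1203052000/462117 (d = (-1340)³/924234 = -2406104000*1/924234 = -1203052000/462117 ≈ -2603.3)
-4263174/966684 + d/1714159 = -4263174/966684 - 1203052000/462117/1714159 = -4263174*1/966684 - 1203052000/462117*1/1714159 = -710529/161114 - 1203052000/792142014603 = -563033702013782987/127625168540747742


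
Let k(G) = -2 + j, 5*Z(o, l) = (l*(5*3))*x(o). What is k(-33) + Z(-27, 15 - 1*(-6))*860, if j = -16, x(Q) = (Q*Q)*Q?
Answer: -1066424958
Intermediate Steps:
x(Q) = Q**3 (x(Q) = Q**2*Q = Q**3)
Z(o, l) = 3*l*o**3 (Z(o, l) = ((l*(5*3))*o**3)/5 = ((l*15)*o**3)/5 = ((15*l)*o**3)/5 = (15*l*o**3)/5 = 3*l*o**3)
k(G) = -18 (k(G) = -2 - 16 = -18)
k(-33) + Z(-27, 15 - 1*(-6))*860 = -18 + (3*(15 - 1*(-6))*(-27)**3)*860 = -18 + (3*(15 + 6)*(-19683))*860 = -18 + (3*21*(-19683))*860 = -18 - 1240029*860 = -18 - 1066424940 = -1066424958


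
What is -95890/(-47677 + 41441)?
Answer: 47945/3118 ≈ 15.377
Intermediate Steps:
-95890/(-47677 + 41441) = -95890/(-6236) = -95890*(-1/6236) = 47945/3118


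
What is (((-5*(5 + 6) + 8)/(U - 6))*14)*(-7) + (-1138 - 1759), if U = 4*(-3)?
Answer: -28376/9 ≈ -3152.9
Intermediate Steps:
U = -12
(((-5*(5 + 6) + 8)/(U - 6))*14)*(-7) + (-1138 - 1759) = (((-5*(5 + 6) + 8)/(-12 - 6))*14)*(-7) + (-1138 - 1759) = (((-5*11 + 8)/(-18))*14)*(-7) - 2897 = (((-55 + 8)*(-1/18))*14)*(-7) - 2897 = (-47*(-1/18)*14)*(-7) - 2897 = ((47/18)*14)*(-7) - 2897 = (329/9)*(-7) - 2897 = -2303/9 - 2897 = -28376/9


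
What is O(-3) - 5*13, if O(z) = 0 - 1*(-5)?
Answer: -60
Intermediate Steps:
O(z) = 5 (O(z) = 0 + 5 = 5)
O(-3) - 5*13 = 5 - 5*13 = 5 - 65 = -60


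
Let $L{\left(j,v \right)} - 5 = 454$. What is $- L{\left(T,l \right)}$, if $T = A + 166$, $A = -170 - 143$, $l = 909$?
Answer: $-459$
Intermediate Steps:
$A = -313$ ($A = -170 - 143 = -313$)
$T = -147$ ($T = -313 + 166 = -147$)
$L{\left(j,v \right)} = 459$ ($L{\left(j,v \right)} = 5 + 454 = 459$)
$- L{\left(T,l \right)} = \left(-1\right) 459 = -459$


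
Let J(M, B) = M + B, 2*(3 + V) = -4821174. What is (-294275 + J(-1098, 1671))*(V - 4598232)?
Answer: 2058505039044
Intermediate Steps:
V = -2410590 (V = -3 + (1/2)*(-4821174) = -3 - 2410587 = -2410590)
J(M, B) = B + M
(-294275 + J(-1098, 1671))*(V - 4598232) = (-294275 + (1671 - 1098))*(-2410590 - 4598232) = (-294275 + 573)*(-7008822) = -293702*(-7008822) = 2058505039044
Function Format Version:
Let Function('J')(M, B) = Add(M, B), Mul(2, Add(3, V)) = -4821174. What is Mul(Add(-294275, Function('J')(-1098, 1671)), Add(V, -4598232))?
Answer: 2058505039044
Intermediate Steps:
V = -2410590 (V = Add(-3, Mul(Rational(1, 2), -4821174)) = Add(-3, -2410587) = -2410590)
Function('J')(M, B) = Add(B, M)
Mul(Add(-294275, Function('J')(-1098, 1671)), Add(V, -4598232)) = Mul(Add(-294275, Add(1671, -1098)), Add(-2410590, -4598232)) = Mul(Add(-294275, 573), -7008822) = Mul(-293702, -7008822) = 2058505039044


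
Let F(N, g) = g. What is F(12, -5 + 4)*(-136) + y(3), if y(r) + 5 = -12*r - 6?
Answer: 89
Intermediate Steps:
y(r) = -11 - 12*r (y(r) = -5 + (-12*r - 6) = -5 + (-6 - 12*r) = -11 - 12*r)
F(12, -5 + 4)*(-136) + y(3) = (-5 + 4)*(-136) + (-11 - 12*3) = -1*(-136) + (-11 - 36) = 136 - 47 = 89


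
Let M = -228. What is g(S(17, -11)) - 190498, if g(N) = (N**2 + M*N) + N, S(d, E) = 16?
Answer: -193874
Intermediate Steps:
g(N) = N**2 - 227*N (g(N) = (N**2 - 228*N) + N = N**2 - 227*N)
g(S(17, -11)) - 190498 = 16*(-227 + 16) - 190498 = 16*(-211) - 190498 = -3376 - 190498 = -193874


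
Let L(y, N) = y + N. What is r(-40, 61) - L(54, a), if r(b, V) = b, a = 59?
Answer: -153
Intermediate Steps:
L(y, N) = N + y
r(-40, 61) - L(54, a) = -40 - (59 + 54) = -40 - 1*113 = -40 - 113 = -153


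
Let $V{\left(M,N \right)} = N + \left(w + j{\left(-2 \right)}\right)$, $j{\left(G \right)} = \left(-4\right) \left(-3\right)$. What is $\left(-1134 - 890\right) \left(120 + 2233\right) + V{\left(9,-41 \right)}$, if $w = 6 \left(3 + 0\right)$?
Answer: $-4762483$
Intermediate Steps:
$j{\left(G \right)} = 12$
$w = 18$ ($w = 6 \cdot 3 = 18$)
$V{\left(M,N \right)} = 30 + N$ ($V{\left(M,N \right)} = N + \left(18 + 12\right) = N + 30 = 30 + N$)
$\left(-1134 - 890\right) \left(120 + 2233\right) + V{\left(9,-41 \right)} = \left(-1134 - 890\right) \left(120 + 2233\right) + \left(30 - 41\right) = \left(-2024\right) 2353 - 11 = -4762472 - 11 = -4762483$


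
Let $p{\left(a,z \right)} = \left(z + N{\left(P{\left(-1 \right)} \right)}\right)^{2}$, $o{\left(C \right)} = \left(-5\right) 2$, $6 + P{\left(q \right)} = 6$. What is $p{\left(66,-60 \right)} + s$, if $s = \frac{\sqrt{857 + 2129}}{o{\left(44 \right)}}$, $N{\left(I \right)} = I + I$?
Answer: $3600 - \frac{\sqrt{2986}}{10} \approx 3594.5$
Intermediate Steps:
$P{\left(q \right)} = 0$ ($P{\left(q \right)} = -6 + 6 = 0$)
$N{\left(I \right)} = 2 I$
$o{\left(C \right)} = -10$
$p{\left(a,z \right)} = z^{2}$ ($p{\left(a,z \right)} = \left(z + 2 \cdot 0\right)^{2} = \left(z + 0\right)^{2} = z^{2}$)
$s = - \frac{\sqrt{2986}}{10}$ ($s = \frac{\sqrt{857 + 2129}}{-10} = \sqrt{2986} \left(- \frac{1}{10}\right) = - \frac{\sqrt{2986}}{10} \approx -5.4644$)
$p{\left(66,-60 \right)} + s = \left(-60\right)^{2} - \frac{\sqrt{2986}}{10} = 3600 - \frac{\sqrt{2986}}{10}$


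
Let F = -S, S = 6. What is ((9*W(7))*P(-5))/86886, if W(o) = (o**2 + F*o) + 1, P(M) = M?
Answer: -20/4827 ≈ -0.0041434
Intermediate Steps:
F = -6 (F = -1*6 = -6)
W(o) = 1 + o**2 - 6*o (W(o) = (o**2 - 6*o) + 1 = 1 + o**2 - 6*o)
((9*W(7))*P(-5))/86886 = ((9*(1 + 7**2 - 6*7))*(-5))/86886 = ((9*(1 + 49 - 42))*(-5))*(1/86886) = ((9*8)*(-5))*(1/86886) = (72*(-5))*(1/86886) = -360*1/86886 = -20/4827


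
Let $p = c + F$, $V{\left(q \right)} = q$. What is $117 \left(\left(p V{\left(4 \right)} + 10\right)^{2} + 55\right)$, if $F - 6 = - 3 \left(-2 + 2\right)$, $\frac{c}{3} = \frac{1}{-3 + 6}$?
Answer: $175383$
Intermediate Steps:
$c = 1$ ($c = \frac{3}{-3 + 6} = \frac{3}{3} = 3 \cdot \frac{1}{3} = 1$)
$F = 6$ ($F = 6 - 3 \left(-2 + 2\right) = 6 - 0 = 6 + 0 = 6$)
$p = 7$ ($p = 1 + 6 = 7$)
$117 \left(\left(p V{\left(4 \right)} + 10\right)^{2} + 55\right) = 117 \left(\left(7 \cdot 4 + 10\right)^{2} + 55\right) = 117 \left(\left(28 + 10\right)^{2} + 55\right) = 117 \left(38^{2} + 55\right) = 117 \left(1444 + 55\right) = 117 \cdot 1499 = 175383$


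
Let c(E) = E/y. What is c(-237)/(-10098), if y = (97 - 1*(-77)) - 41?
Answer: 79/447678 ≈ 0.00017647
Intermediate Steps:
y = 133 (y = (97 + 77) - 41 = 174 - 41 = 133)
c(E) = E/133
c(-237)/(-10098) = ((1/133)*(-237))/(-10098) = -237/133*(-1/10098) = 79/447678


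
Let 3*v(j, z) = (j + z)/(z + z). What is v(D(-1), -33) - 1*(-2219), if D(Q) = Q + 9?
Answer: 439387/198 ≈ 2219.1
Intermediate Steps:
D(Q) = 9 + Q
v(j, z) = (j + z)/(6*z) (v(j, z) = ((j + z)/(z + z))/3 = ((j + z)/((2*z)))/3 = ((j + z)*(1/(2*z)))/3 = ((j + z)/(2*z))/3 = (j + z)/(6*z))
v(D(-1), -33) - 1*(-2219) = (1/6)*((9 - 1) - 33)/(-33) - 1*(-2219) = (1/6)*(-1/33)*(8 - 33) + 2219 = (1/6)*(-1/33)*(-25) + 2219 = 25/198 + 2219 = 439387/198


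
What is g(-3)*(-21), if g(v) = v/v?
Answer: -21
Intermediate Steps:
g(v) = 1
g(-3)*(-21) = 1*(-21) = -21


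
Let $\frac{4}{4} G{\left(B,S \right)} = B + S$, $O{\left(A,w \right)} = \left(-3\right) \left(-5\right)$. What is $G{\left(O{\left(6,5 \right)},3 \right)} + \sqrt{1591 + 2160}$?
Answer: $18 + 11 \sqrt{31} \approx 79.245$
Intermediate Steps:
$O{\left(A,w \right)} = 15$
$G{\left(B,S \right)} = B + S$
$G{\left(O{\left(6,5 \right)},3 \right)} + \sqrt{1591 + 2160} = \left(15 + 3\right) + \sqrt{1591 + 2160} = 18 + \sqrt{3751} = 18 + 11 \sqrt{31}$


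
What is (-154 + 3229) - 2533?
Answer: 542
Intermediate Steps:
(-154 + 3229) - 2533 = 3075 - 2533 = 542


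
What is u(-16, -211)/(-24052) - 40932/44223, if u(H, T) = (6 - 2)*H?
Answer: -81805516/88637633 ≈ -0.92292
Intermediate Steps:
u(H, T) = 4*H
u(-16, -211)/(-24052) - 40932/44223 = (4*(-16))/(-24052) - 40932/44223 = -64*(-1/24052) - 40932*1/44223 = 16/6013 - 13644/14741 = -81805516/88637633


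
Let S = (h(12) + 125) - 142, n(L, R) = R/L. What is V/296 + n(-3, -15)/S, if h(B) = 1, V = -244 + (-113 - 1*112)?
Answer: -1123/592 ≈ -1.8970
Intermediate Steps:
V = -469 (V = -244 + (-113 - 112) = -244 - 225 = -469)
S = -16 (S = (1 + 125) - 142 = 126 - 142 = -16)
V/296 + n(-3, -15)/S = -469/296 - 15/(-3)/(-16) = -469*1/296 - 15*(-1/3)*(-1/16) = -469/296 + 5*(-1/16) = -469/296 - 5/16 = -1123/592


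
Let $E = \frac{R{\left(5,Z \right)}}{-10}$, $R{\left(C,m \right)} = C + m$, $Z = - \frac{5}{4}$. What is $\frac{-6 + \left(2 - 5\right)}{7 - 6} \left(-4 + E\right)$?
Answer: $\frac{315}{8} \approx 39.375$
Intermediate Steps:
$Z = - \frac{5}{4}$ ($Z = \left(-5\right) \frac{1}{4} = - \frac{5}{4} \approx -1.25$)
$E = - \frac{3}{8}$ ($E = \frac{5 - \frac{5}{4}}{-10} = \frac{15}{4} \left(- \frac{1}{10}\right) = - \frac{3}{8} \approx -0.375$)
$\frac{-6 + \left(2 - 5\right)}{7 - 6} \left(-4 + E\right) = \frac{-6 + \left(2 - 5\right)}{7 - 6} \left(-4 - \frac{3}{8}\right) = \frac{-6 - 3}{1} \left(- \frac{35}{8}\right) = \left(-9\right) 1 \left(- \frac{35}{8}\right) = \left(-9\right) \left(- \frac{35}{8}\right) = \frac{315}{8}$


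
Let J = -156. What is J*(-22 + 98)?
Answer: -11856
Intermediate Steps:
J*(-22 + 98) = -156*(-22 + 98) = -156*76 = -11856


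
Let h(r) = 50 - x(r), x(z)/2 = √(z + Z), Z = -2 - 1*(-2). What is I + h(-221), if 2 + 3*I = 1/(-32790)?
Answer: 4852919/98370 - 2*I*√221 ≈ 49.333 - 29.732*I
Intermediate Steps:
Z = 0 (Z = -2 + 2 = 0)
I = -65581/98370 (I = -⅔ + (⅓)/(-32790) = -⅔ + (⅓)*(-1/32790) = -⅔ - 1/98370 = -65581/98370 ≈ -0.66668)
x(z) = 2*√z (x(z) = 2*√(z + 0) = 2*√z)
h(r) = 50 - 2*√r
I + h(-221) = -65581/98370 + (50 - 2*I*√221) = 4852919/98370 - 2*I*√221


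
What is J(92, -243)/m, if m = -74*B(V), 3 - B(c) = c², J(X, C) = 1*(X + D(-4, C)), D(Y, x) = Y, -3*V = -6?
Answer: 44/37 ≈ 1.1892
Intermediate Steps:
V = 2 (V = -⅓*(-6) = 2)
J(X, C) = -4 + X (J(X, C) = 1*(X - 4) = 1*(-4 + X) = -4 + X)
B(c) = 3 - c²
m = 74 (m = -74*(3 - 1*2²) = -74*(3 - 1*4) = -74*(3 - 4) = -74*(-1) = 74)
J(92, -243)/m = (-4 + 92)/74 = 88*(1/74) = 44/37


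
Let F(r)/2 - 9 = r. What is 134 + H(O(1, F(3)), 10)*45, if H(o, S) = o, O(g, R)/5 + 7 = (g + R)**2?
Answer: 139184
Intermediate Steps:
F(r) = 18 + 2*r
O(g, R) = -35 + 5*(R + g)**2 (O(g, R) = -35 + 5*(g + R)**2 = -35 + 5*(R + g)**2)
134 + H(O(1, F(3)), 10)*45 = 134 + (-35 + 5*((18 + 2*3) + 1)**2)*45 = 134 + (-35 + 5*((18 + 6) + 1)**2)*45 = 134 + (-35 + 5*(24 + 1)**2)*45 = 134 + (-35 + 5*25**2)*45 = 134 + (-35 + 5*625)*45 = 134 + (-35 + 3125)*45 = 134 + 3090*45 = 134 + 139050 = 139184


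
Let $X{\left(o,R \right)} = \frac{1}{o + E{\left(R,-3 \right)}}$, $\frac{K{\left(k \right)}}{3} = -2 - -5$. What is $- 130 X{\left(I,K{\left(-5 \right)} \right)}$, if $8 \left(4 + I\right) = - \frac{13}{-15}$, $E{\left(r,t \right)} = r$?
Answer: $- \frac{15600}{613} \approx -25.449$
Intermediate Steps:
$I = - \frac{467}{120}$ ($I = -4 + \frac{\left(-13\right) \frac{1}{-15}}{8} = -4 + \frac{\left(-13\right) \left(- \frac{1}{15}\right)}{8} = -4 + \frac{1}{8} \cdot \frac{13}{15} = -4 + \frac{13}{120} = - \frac{467}{120} \approx -3.8917$)
$K{\left(k \right)} = 9$ ($K{\left(k \right)} = 3 \left(-2 - -5\right) = 3 \left(-2 + 5\right) = 3 \cdot 3 = 9$)
$X{\left(o,R \right)} = \frac{1}{R + o}$ ($X{\left(o,R \right)} = \frac{1}{o + R} = \frac{1}{R + o}$)
$- 130 X{\left(I,K{\left(-5 \right)} \right)} = - \frac{130}{9 - \frac{467}{120}} = - \frac{130}{\frac{613}{120}} = \left(-130\right) \frac{120}{613} = - \frac{15600}{613}$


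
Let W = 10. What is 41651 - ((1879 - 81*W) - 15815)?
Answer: 56397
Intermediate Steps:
41651 - ((1879 - 81*W) - 15815) = 41651 - ((1879 - 81*10) - 15815) = 41651 - ((1879 - 810) - 15815) = 41651 - (1069 - 15815) = 41651 - 1*(-14746) = 41651 + 14746 = 56397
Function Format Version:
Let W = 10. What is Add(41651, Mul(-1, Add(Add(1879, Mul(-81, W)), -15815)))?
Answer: 56397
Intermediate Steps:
Add(41651, Mul(-1, Add(Add(1879, Mul(-81, W)), -15815))) = Add(41651, Mul(-1, Add(Add(1879, Mul(-81, 10)), -15815))) = Add(41651, Mul(-1, Add(Add(1879, -810), -15815))) = Add(41651, Mul(-1, Add(1069, -15815))) = Add(41651, Mul(-1, -14746)) = Add(41651, 14746) = 56397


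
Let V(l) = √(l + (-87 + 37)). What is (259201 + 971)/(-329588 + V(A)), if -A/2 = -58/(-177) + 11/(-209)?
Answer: -18023487562773/22832300253692 - 1626075*I*√57171/22832300253692 ≈ -0.78939 - 1.7029e-5*I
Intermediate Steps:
A = -1850/3363 (A = -2*(-58/(-177) + 11/(-209)) = -2*(-58*(-1/177) + 11*(-1/209)) = -2*(58/177 - 1/19) = -2*925/3363 = -1850/3363 ≈ -0.55010)
V(l) = √(-50 + l) (V(l) = √(l - 50) = √(-50 + l))
(259201 + 971)/(-329588 + V(A)) = (259201 + 971)/(-329588 + √(-50 - 1850/3363)) = 260172/(-329588 + √(-170000/3363)) = 260172/(-329588 + 100*I*√57171/3363)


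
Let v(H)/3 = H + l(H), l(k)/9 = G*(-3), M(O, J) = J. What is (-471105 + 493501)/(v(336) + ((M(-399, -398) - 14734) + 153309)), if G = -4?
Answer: 22396/139509 ≈ 0.16053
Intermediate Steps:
l(k) = 108 (l(k) = 9*(-4*(-3)) = 9*12 = 108)
v(H) = 324 + 3*H (v(H) = 3*(H + 108) = 3*(108 + H) = 324 + 3*H)
(-471105 + 493501)/(v(336) + ((M(-399, -398) - 14734) + 153309)) = (-471105 + 493501)/((324 + 3*336) + ((-398 - 14734) + 153309)) = 22396/((324 + 1008) + (-15132 + 153309)) = 22396/(1332 + 138177) = 22396/139509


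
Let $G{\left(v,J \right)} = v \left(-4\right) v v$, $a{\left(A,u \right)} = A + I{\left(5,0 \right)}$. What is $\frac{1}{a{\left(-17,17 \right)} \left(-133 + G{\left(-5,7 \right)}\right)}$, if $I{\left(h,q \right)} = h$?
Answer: $- \frac{1}{4404} \approx -0.00022707$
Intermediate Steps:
$a{\left(A,u \right)} = 5 + A$ ($a{\left(A,u \right)} = A + 5 = 5 + A$)
$G{\left(v,J \right)} = - 4 v^{3}$ ($G{\left(v,J \right)} = - 4 v v^{2} = - 4 v^{3}$)
$\frac{1}{a{\left(-17,17 \right)} \left(-133 + G{\left(-5,7 \right)}\right)} = \frac{1}{\left(5 - 17\right) \left(-133 - 4 \left(-5\right)^{3}\right)} = \frac{1}{\left(-12\right) \left(-133 - -500\right)} = \frac{1}{\left(-12\right) \left(-133 + 500\right)} = \frac{1}{\left(-12\right) 367} = \frac{1}{-4404} = - \frac{1}{4404}$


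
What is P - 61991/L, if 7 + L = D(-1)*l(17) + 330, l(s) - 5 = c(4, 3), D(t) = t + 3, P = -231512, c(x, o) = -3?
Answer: -75766415/327 ≈ -2.3170e+5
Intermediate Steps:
D(t) = 3 + t
l(s) = 2 (l(s) = 5 - 3 = 2)
L = 327 (L = -7 + ((3 - 1)*2 + 330) = -7 + (2*2 + 330) = -7 + (4 + 330) = -7 + 334 = 327)
P - 61991/L = -231512 - 61991/327 = -75766415/327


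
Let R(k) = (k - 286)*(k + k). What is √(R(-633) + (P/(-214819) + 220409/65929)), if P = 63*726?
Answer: √1928694194929830908835713/1287527441 ≈ 1078.6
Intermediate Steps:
P = 45738
R(k) = 2*k*(-286 + k) (R(k) = (-286 + k)*(2*k) = 2*k*(-286 + k))
√(R(-633) + (P/(-214819) + 220409/65929)) = √(2*(-633)*(-286 - 633) + (45738/(-214819) + 220409/65929)) = √(2*(-633)*(-919) + (45738*(-1/214819) + 220409*(1/65929))) = √(1163454 + (-4158/19529 + 220409/65929)) = √(1163454 + 4030234579/1287527441) = √(1497982981575793/1287527441) = √1928694194929830908835713/1287527441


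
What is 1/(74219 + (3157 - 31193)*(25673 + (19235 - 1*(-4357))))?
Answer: -1/1381119321 ≈ -7.2405e-10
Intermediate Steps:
1/(74219 + (3157 - 31193)*(25673 + (19235 - 1*(-4357)))) = 1/(74219 - 28036*(25673 + (19235 + 4357))) = 1/(74219 - 28036*(25673 + 23592)) = 1/(74219 - 28036*49265) = 1/(74219 - 1381193540) = 1/(-1381119321) = -1/1381119321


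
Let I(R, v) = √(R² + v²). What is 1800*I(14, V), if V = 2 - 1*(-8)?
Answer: 3600*√74 ≈ 30968.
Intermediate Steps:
V = 10 (V = 2 + 8 = 10)
1800*I(14, V) = 1800*√(14² + 10²) = 1800*√(196 + 100) = 1800*√296 = 1800*(2*√74) = 3600*√74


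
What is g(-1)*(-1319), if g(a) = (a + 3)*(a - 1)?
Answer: 5276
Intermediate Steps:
g(a) = (-1 + a)*(3 + a) (g(a) = (3 + a)*(-1 + a) = (-1 + a)*(3 + a))
g(-1)*(-1319) = (-3 + (-1)² + 2*(-1))*(-1319) = (-3 + 1 - 2)*(-1319) = -4*(-1319) = 5276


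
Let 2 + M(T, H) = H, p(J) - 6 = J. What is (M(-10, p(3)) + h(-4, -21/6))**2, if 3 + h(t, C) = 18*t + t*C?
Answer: 2916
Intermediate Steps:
p(J) = 6 + J
M(T, H) = -2 + H
h(t, C) = -3 + 18*t + C*t (h(t, C) = -3 + (18*t + t*C) = -3 + (18*t + C*t) = -3 + 18*t + C*t)
(M(-10, p(3)) + h(-4, -21/6))**2 = ((-2 + (6 + 3)) + (-3 + 18*(-4) - 21/6*(-4)))**2 = ((-2 + 9) + (-3 - 72 - 21*1/6*(-4)))**2 = (7 + (-3 - 72 - 7/2*(-4)))**2 = (7 + (-3 - 72 + 14))**2 = (7 - 61)**2 = (-54)**2 = 2916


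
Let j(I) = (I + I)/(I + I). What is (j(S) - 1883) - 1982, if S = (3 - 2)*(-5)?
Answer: -3864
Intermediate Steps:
S = -5 (S = 1*(-5) = -5)
j(I) = 1 (j(I) = (2*I)/((2*I)) = (2*I)*(1/(2*I)) = 1)
(j(S) - 1883) - 1982 = (1 - 1883) - 1982 = -1882 - 1982 = -3864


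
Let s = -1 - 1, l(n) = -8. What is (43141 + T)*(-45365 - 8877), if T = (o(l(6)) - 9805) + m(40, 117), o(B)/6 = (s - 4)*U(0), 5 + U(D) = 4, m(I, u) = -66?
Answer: -1806584052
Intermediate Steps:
U(D) = -1 (U(D) = -5 + 4 = -1)
s = -2
o(B) = 36 (o(B) = 6*((-2 - 4)*(-1)) = 6*(-6*(-1)) = 6*6 = 36)
T = -9835 (T = (36 - 9805) - 66 = -9769 - 66 = -9835)
(43141 + T)*(-45365 - 8877) = (43141 - 9835)*(-45365 - 8877) = 33306*(-54242) = -1806584052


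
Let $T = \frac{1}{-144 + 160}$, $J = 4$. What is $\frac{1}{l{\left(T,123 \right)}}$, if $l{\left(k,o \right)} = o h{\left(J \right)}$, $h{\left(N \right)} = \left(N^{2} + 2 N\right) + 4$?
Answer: $\frac{1}{3444} \approx 0.00029036$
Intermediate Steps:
$h{\left(N \right)} = 4 + N^{2} + 2 N$
$T = \frac{1}{16} \approx 0.0625$
$l{\left(k,o \right)} = 28 o$ ($l{\left(k,o \right)} = o \left(4 + 4^{2} + 2 \cdot 4\right) = o \left(4 + 16 + 8\right) = o 28 = 28 o$)
$\frac{1}{l{\left(T,123 \right)}} = \frac{1}{28 \cdot 123} = \frac{1}{3444}$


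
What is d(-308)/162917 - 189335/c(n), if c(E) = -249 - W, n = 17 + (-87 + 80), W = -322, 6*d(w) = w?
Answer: -92537681827/35678823 ≈ -2593.6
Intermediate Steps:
d(w) = w/6
n = 10 (n = 17 - 7 = 10)
c(E) = 73 (c(E) = -249 - 1*(-322) = -249 + 322 = 73)
d(-308)/162917 - 189335/c(n) = ((⅙)*(-308))/162917 - 189335/73 = -154/3*1/162917 - 189335*1/73 = -154/488751 - 189335/73 = -92537681827/35678823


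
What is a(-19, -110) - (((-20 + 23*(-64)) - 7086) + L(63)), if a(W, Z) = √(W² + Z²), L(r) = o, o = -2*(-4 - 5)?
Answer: 8560 + √12461 ≈ 8671.6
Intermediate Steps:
o = 18 (o = -2*(-9) = 18)
L(r) = 18
a(-19, -110) - (((-20 + 23*(-64)) - 7086) + L(63)) = √((-19)² + (-110)²) - (((-20 + 23*(-64)) - 7086) + 18) = √(361 + 12100) - (((-20 - 1472) - 7086) + 18) = √12461 - ((-1492 - 7086) + 18) = √12461 - (-8578 + 18) = √12461 - 1*(-8560) = √12461 + 8560 = 8560 + √12461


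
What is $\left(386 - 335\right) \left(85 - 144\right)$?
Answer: $-3009$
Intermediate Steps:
$\left(386 - 335\right) \left(85 - 144\right) = 51 \left(85 - 144\right) = 51 \left(-59\right) = -3009$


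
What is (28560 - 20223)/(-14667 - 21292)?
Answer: -1191/5137 ≈ -0.23185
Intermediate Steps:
(28560 - 20223)/(-14667 - 21292) = 8337/(-35959) = 8337*(-1/35959) = -1191/5137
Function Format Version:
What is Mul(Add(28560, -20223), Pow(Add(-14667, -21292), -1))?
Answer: Rational(-1191, 5137) ≈ -0.23185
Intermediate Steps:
Mul(Add(28560, -20223), Pow(Add(-14667, -21292), -1)) = Mul(8337, Pow(-35959, -1)) = Mul(8337, Rational(-1, 35959)) = Rational(-1191, 5137)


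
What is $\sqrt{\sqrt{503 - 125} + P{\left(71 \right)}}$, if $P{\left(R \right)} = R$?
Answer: $\sqrt{71 + 3 \sqrt{42}} \approx 9.5101$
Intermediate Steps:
$\sqrt{\sqrt{503 - 125} + P{\left(71 \right)}} = \sqrt{\sqrt{503 - 125} + 71} = \sqrt{\sqrt{378} + 71} = \sqrt{3 \sqrt{42} + 71} = \sqrt{71 + 3 \sqrt{42}}$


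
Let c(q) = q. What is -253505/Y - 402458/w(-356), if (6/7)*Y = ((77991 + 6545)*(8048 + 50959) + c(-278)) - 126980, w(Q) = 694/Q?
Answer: 178667154563824613/865433353709 ≈ 2.0645e+5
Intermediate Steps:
Y = 17458309729/3 (Y = 7*(((77991 + 6545)*(8048 + 50959) - 278) - 126980)/6 = 7*((84536*59007 - 278) - 126980)/6 = 7*((4988215752 - 278) - 126980)/6 = 7*(4988215474 - 126980)/6 = (7/6)*4988088494 = 17458309729/3 ≈ 5.8194e+9)
-253505/Y - 402458/w(-356) = -253505/17458309729/3 - 402458/(694/(-356)) = -253505*3/17458309729 - 402458/(694*(-1/356)) = -108645/2494044247 - 402458/(-347/178) = -108645/2494044247 - 402458*(-178/347) = -108645/2494044247 + 71637524/347 = 178667154563824613/865433353709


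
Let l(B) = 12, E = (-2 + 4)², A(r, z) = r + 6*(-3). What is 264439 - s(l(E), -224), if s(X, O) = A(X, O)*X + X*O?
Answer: 267199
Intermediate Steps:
A(r, z) = -18 + r (A(r, z) = r - 18 = -18 + r)
E = 4 (E = 2² = 4)
s(X, O) = O*X + X*(-18 + X) (s(X, O) = (-18 + X)*X + X*O = X*(-18 + X) + O*X = O*X + X*(-18 + X))
264439 - s(l(E), -224) = 264439 - 12*(-18 - 224 + 12) = 264439 - 12*(-230) = 264439 - 1*(-2760) = 264439 + 2760 = 267199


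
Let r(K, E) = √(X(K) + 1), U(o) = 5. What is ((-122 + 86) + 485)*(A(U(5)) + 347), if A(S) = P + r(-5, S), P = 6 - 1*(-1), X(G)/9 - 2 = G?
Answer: 158946 + 449*I*√26 ≈ 1.5895e+5 + 2289.5*I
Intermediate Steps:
X(G) = 18 + 9*G
P = 7 (P = 6 + 1 = 7)
r(K, E) = √(19 + 9*K) (r(K, E) = √((18 + 9*K) + 1) = √(19 + 9*K))
A(S) = 7 + I*√26 (A(S) = 7 + √(19 + 9*(-5)) = 7 + √(19 - 45) = 7 + √(-26) = 7 + I*√26)
((-122 + 86) + 485)*(A(U(5)) + 347) = ((-122 + 86) + 485)*((7 + I*√26) + 347) = (-36 + 485)*(354 + I*√26) = 449*(354 + I*√26) = 158946 + 449*I*√26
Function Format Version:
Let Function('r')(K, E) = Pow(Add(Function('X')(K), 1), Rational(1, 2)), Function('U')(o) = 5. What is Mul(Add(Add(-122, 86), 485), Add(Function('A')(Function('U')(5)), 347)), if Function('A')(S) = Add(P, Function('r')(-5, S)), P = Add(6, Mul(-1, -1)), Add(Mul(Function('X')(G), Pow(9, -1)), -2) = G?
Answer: Add(158946, Mul(449, I, Pow(26, Rational(1, 2)))) ≈ Add(1.5895e+5, Mul(2289.5, I))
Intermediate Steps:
Function('X')(G) = Add(18, Mul(9, G))
P = 7 (P = Add(6, 1) = 7)
Function('r')(K, E) = Pow(Add(19, Mul(9, K)), Rational(1, 2)) (Function('r')(K, E) = Pow(Add(Add(18, Mul(9, K)), 1), Rational(1, 2)) = Pow(Add(19, Mul(9, K)), Rational(1, 2)))
Function('A')(S) = Add(7, Mul(I, Pow(26, Rational(1, 2)))) (Function('A')(S) = Add(7, Pow(Add(19, Mul(9, -5)), Rational(1, 2))) = Add(7, Pow(Add(19, -45), Rational(1, 2))) = Add(7, Pow(-26, Rational(1, 2))) = Add(7, Mul(I, Pow(26, Rational(1, 2)))))
Mul(Add(Add(-122, 86), 485), Add(Function('A')(Function('U')(5)), 347)) = Mul(Add(Add(-122, 86), 485), Add(Add(7, Mul(I, Pow(26, Rational(1, 2)))), 347)) = Mul(Add(-36, 485), Add(354, Mul(I, Pow(26, Rational(1, 2))))) = Mul(449, Add(354, Mul(I, Pow(26, Rational(1, 2))))) = Add(158946, Mul(449, I, Pow(26, Rational(1, 2))))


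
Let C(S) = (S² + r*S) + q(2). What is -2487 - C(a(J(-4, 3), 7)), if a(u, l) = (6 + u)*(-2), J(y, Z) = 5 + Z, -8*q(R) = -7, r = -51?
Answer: -37599/8 ≈ -4699.9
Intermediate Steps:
q(R) = 7/8 (q(R) = -⅛*(-7) = 7/8)
a(u, l) = -12 - 2*u
C(S) = 7/8 + S² - 51*S (C(S) = (S² - 51*S) + 7/8 = 7/8 + S² - 51*S)
-2487 - C(a(J(-4, 3), 7)) = -2487 - (7/8 + (-12 - 2*(5 + 3))² - 51*(-12 - 2*(5 + 3))) = -2487 - (7/8 + (-12 - 2*8)² - 51*(-12 - 2*8)) = -2487 - (7/8 + (-12 - 16)² - 51*(-12 - 16)) = -2487 - (7/8 + (-28)² - 51*(-28)) = -2487 - (7/8 + 784 + 1428) = -2487 - 1*17703/8 = -2487 - 17703/8 = -37599/8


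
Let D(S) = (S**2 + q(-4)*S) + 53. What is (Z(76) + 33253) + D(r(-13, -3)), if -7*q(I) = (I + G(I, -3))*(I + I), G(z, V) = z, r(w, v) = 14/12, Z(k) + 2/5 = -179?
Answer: 5961113/180 ≈ 33117.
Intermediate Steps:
Z(k) = -897/5 (Z(k) = -2/5 - 179 = -897/5)
r(w, v) = 7/6 (r(w, v) = 14*(1/12) = 7/6)
q(I) = -4*I**2/7 (q(I) = -(I + I)*(I + I)/7 = -2*I*2*I/7 = -4*I**2/7)
D(S) = 53 + S**2 - 64*S/7 (D(S) = (S**2 + (-4/7*(-4)**2)*S) + 53 = (S**2 + (-4/7*16)*S) + 53 = (S**2 - 64*S/7) + 53 = 53 + S**2 - 64*S/7)
(Z(76) + 33253) + D(r(-13, -3)) = (-897/5 + 33253) + (53 + (7/6)**2 - 64/7*7/6) = 165368/5 + (53 + 49/36 - 32/3) = 165368/5 + 1573/36 = 5961113/180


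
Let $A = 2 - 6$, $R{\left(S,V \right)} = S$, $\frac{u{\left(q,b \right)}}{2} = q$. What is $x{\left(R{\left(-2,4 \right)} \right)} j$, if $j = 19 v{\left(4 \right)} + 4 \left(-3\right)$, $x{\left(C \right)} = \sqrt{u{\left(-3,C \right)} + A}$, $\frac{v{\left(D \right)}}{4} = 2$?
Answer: $140 i \sqrt{10} \approx 442.72 i$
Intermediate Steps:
$u{\left(q,b \right)} = 2 q$
$v{\left(D \right)} = 8$ ($v{\left(D \right)} = 4 \cdot 2 = 8$)
$A = -4$ ($A = 2 - 6 = -4$)
$x{\left(C \right)} = i \sqrt{10}$ ($x{\left(C \right)} = \sqrt{2 \left(-3\right) - 4} = \sqrt{-6 - 4} = \sqrt{-10} = i \sqrt{10}$)
$j = 140$ ($j = 19 \cdot 8 + 4 \left(-3\right) = 152 - 12 = 140$)
$x{\left(R{\left(-2,4 \right)} \right)} j = i \sqrt{10} \cdot 140 = 140 i \sqrt{10}$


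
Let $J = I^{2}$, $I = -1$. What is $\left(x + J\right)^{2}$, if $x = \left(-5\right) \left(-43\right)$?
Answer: $46656$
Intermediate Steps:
$J = 1$ ($J = \left(-1\right)^{2} = 1$)
$x = 215$
$\left(x + J\right)^{2} = \left(215 + 1\right)^{2} = 216^{2} = 46656$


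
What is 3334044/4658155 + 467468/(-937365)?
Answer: 189535550504/873278292315 ≈ 0.21704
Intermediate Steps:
3334044/4658155 + 467468/(-937365) = 3334044*(1/4658155) + 467468*(-1/937365) = 3334044/4658155 - 467468/937365 = 189535550504/873278292315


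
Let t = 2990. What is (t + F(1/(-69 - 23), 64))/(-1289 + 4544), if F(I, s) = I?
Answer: 13099/14260 ≈ 0.91858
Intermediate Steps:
(t + F(1/(-69 - 23), 64))/(-1289 + 4544) = (2990 + 1/(-69 - 23))/(-1289 + 4544) = (2990 + 1/(-92))/3255 = (2990 - 1/92)*(1/3255) = (275079/92)*(1/3255) = 13099/14260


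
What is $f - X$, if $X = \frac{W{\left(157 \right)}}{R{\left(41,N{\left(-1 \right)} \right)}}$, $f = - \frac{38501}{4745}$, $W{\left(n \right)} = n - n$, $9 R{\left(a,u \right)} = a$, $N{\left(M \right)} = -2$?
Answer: $- \frac{38501}{4745} \approx -8.114$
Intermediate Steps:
$R{\left(a,u \right)} = \frac{a}{9}$
$W{\left(n \right)} = 0$
$f = - \frac{38501}{4745}$ ($f = \left(-38501\right) \frac{1}{4745} = - \frac{38501}{4745} \approx -8.114$)
$X = 0$ ($X = \frac{0}{\frac{1}{9} \cdot 41} = \frac{0}{\frac{41}{9}} = 0 \cdot \frac{9}{41} = 0$)
$f - X = - \frac{38501}{4745} - 0 = - \frac{38501}{4745} + 0 = - \frac{38501}{4745}$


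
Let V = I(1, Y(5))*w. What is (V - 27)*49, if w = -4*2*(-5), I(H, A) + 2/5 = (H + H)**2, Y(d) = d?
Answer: 5733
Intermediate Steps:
I(H, A) = -2/5 + 4*H**2 (I(H, A) = -2/5 + (H + H)**2 = -2/5 + (2*H)**2 = -2/5 + 4*H**2)
w = 40 (w = -8*(-5) = 40)
V = 144 (V = (-2/5 + 4*1**2)*40 = (-2/5 + 4*1)*40 = (-2/5 + 4)*40 = (18/5)*40 = 144)
(V - 27)*49 = (144 - 27)*49 = 117*49 = 5733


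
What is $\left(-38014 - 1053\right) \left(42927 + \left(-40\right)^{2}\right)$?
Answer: $-1739536309$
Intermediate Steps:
$\left(-38014 - 1053\right) \left(42927 + \left(-40\right)^{2}\right) = - 39067 \left(42927 + 1600\right) = \left(-39067\right) 44527 = -1739536309$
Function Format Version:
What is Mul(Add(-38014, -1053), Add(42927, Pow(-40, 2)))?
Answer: -1739536309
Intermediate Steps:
Mul(Add(-38014, -1053), Add(42927, Pow(-40, 2))) = Mul(-39067, Add(42927, 1600)) = Mul(-39067, 44527) = -1739536309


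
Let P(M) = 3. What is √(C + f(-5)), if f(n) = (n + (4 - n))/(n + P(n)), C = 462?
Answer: 2*√115 ≈ 21.448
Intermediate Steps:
f(n) = 4/(3 + n) (f(n) = (n + (4 - n))/(n + 3) = 4/(3 + n))
√(C + f(-5)) = √(462 + 4/(3 - 5)) = √(462 + 4/(-2)) = √(462 + 4*(-½)) = √(462 - 2) = √460 = 2*√115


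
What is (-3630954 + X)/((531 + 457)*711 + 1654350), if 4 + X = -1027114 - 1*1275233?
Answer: -5933305/2356818 ≈ -2.5175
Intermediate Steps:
X = -2302351 (X = -4 + (-1027114 - 1*1275233) = -4 + (-1027114 - 1275233) = -4 - 2302347 = -2302351)
(-3630954 + X)/((531 + 457)*711 + 1654350) = (-3630954 - 2302351)/((531 + 457)*711 + 1654350) = -5933305/(988*711 + 1654350) = -5933305/(702468 + 1654350) = -5933305/2356818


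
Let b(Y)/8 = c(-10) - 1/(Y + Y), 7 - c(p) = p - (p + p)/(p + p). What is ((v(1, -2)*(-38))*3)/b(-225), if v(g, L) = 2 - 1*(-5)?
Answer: -89775/16202 ≈ -5.5410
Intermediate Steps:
v(g, L) = 7 (v(g, L) = 2 + 5 = 7)
c(p) = 8 - p (c(p) = 7 - (p - (p + p)/(p + p)) = 7 - (p - 2*p/(2*p)) = 7 - (p - 2*p*1/(2*p)) = 7 - (p - 1*1) = 7 - (p - 1) = 7 - (-1 + p) = 7 + (1 - p) = 8 - p)
b(Y) = 144 - 4/Y (b(Y) = 8*((8 - 1*(-10)) - 1/(Y + Y)) = 8*((8 + 10) - 1/(2*Y)) = 8*(18 - 1/(2*Y)) = 144 - 4/Y)
((v(1, -2)*(-38))*3)/b(-225) = ((7*(-38))*3)/(144 - 4/(-225)) = (-266*3)/(144 - 4*(-1/225)) = -798/(144 + 4/225) = -798/32404/225 = -798*225/32404 = -89775/16202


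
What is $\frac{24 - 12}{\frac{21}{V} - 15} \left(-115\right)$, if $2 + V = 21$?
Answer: $\frac{2185}{22} \approx 99.318$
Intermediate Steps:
$V = 19$ ($V = -2 + 21 = 19$)
$\frac{24 - 12}{\frac{21}{V} - 15} \left(-115\right) = \frac{24 - 12}{\frac{21}{19} - 15} \left(-115\right) = \frac{24 - 12}{21 \cdot \frac{1}{19} - 15} \left(-115\right) = \frac{12}{\frac{21}{19} - 15} \left(-115\right) = \frac{12}{- \frac{264}{19}} \left(-115\right) = 12 \left(- \frac{19}{264}\right) \left(-115\right) = \left(- \frac{19}{22}\right) \left(-115\right) = \frac{2185}{22}$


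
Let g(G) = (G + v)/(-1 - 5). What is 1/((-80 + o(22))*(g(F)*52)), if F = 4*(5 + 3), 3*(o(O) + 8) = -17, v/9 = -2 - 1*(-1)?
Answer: 9/168038 ≈ 5.3559e-5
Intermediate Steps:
v = -9 (v = 9*(-2 - 1*(-1)) = 9*(-2 + 1) = 9*(-1) = -9)
o(O) = -41/3 (o(O) = -8 + (⅓)*(-17) = -8 - 17/3 = -41/3)
F = 32 (F = 4*8 = 32)
g(G) = 3/2 - G/6 (g(G) = (G - 9)/(-1 - 5) = (-9 + G)/(-6) = (-9 + G)*(-⅙) = 3/2 - G/6)
1/((-80 + o(22))*(g(F)*52)) = 1/((-80 - 41/3)*((3/2 - ⅙*32)*52)) = 1/(-281*(3/2 - 16/3)*52/3) = 1/(-(-6463)*52/18) = 1/(-281/3*(-598/3)) = 1/(168038/9) = 9/168038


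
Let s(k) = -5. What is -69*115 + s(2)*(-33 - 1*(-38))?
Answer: -7960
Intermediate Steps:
-69*115 + s(2)*(-33 - 1*(-38)) = -69*115 - 5*(-33 - 1*(-38)) = -7935 - 5*(-33 + 38) = -7935 - 5*5 = -7935 - 25 = -7960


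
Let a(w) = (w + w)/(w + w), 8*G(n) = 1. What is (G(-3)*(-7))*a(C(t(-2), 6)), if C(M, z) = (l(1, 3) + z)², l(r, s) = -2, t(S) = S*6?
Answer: -7/8 ≈ -0.87500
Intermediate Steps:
t(S) = 6*S
G(n) = ⅛ (G(n) = (⅛)*1 = ⅛)
C(M, z) = (-2 + z)²
a(w) = 1 (a(w) = (2*w)/((2*w)) = (2*w)*(1/(2*w)) = 1)
(G(-3)*(-7))*a(C(t(-2), 6)) = ((⅛)*(-7))*1 = -7/8*1 = -7/8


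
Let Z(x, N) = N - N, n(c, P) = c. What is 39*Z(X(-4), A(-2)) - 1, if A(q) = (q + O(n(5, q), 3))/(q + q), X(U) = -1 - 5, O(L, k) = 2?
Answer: -1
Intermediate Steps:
X(U) = -6
A(q) = (2 + q)/(2*q) (A(q) = (q + 2)/(q + q) = (2 + q)/((2*q)) = (2 + q)*(1/(2*q)) = (2 + q)/(2*q))
Z(x, N) = 0
39*Z(X(-4), A(-2)) - 1 = 39*0 - 1 = 0 - 1 = -1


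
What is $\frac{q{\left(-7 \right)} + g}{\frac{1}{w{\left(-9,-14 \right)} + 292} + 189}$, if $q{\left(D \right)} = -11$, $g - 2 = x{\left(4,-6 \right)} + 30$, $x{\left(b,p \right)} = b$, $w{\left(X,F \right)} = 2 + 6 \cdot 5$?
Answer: $\frac{8100}{61237} \approx 0.13227$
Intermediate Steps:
$w{\left(X,F \right)} = 32$ ($w{\left(X,F \right)} = 2 + 30 = 32$)
$g = 36$ ($g = 2 + \left(4 + 30\right) = 2 + 34 = 36$)
$\frac{q{\left(-7 \right)} + g}{\frac{1}{w{\left(-9,-14 \right)} + 292} + 189} = \frac{-11 + 36}{\frac{1}{32 + 292} + 189} = \frac{25}{\frac{1}{324} + 189} = \frac{25}{\frac{61237}{324}} = 25 \cdot \frac{324}{61237} = \frac{8100}{61237}$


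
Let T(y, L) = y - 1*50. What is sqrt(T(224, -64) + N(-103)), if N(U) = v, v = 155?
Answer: sqrt(329) ≈ 18.138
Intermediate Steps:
T(y, L) = -50 + y (T(y, L) = y - 50 = -50 + y)
N(U) = 155
sqrt(T(224, -64) + N(-103)) = sqrt((-50 + 224) + 155) = sqrt(174 + 155) = sqrt(329)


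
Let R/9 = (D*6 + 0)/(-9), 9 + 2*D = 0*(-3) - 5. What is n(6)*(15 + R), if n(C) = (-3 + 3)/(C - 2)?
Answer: 0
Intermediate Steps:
n(C) = 0 (n(C) = 0/(-2 + C) = 0)
D = -7 (D = -9/2 + (0*(-3) - 5)/2 = -9/2 + (0 - 5)/2 = -9/2 + (½)*(-5) = -9/2 - 5/2 = -7)
R = 42 (R = 9*((-7*6 + 0)/(-9)) = 9*((-42 + 0)*(-⅑)) = 9*(-42*(-⅑)) = 9*(14/3) = 42)
n(6)*(15 + R) = 0*(15 + 42) = 0*57 = 0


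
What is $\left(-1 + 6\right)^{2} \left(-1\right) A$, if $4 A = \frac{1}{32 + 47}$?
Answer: $- \frac{25}{316} \approx -0.079114$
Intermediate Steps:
$A = \frac{1}{316}$ ($A = \frac{1}{4 \left(32 + 47\right)} = \frac{1}{4 \cdot 79} = \frac{1}{4} \cdot \frac{1}{79} = \frac{1}{316} \approx 0.0031646$)
$\left(-1 + 6\right)^{2} \left(-1\right) A = \left(-1 + 6\right)^{2} \left(-1\right) \frac{1}{316} = 5^{2} \left(-1\right) \frac{1}{316} = 25 \left(-1\right) \frac{1}{316} = \left(-25\right) \frac{1}{316} = - \frac{25}{316}$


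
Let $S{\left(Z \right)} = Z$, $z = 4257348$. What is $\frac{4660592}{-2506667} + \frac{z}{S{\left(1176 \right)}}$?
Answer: $\frac{888856073577}{245653366} \approx 3618.3$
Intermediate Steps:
$\frac{4660592}{-2506667} + \frac{z}{S{\left(1176 \right)}} = \frac{4660592}{-2506667} + \frac{4257348}{1176} = 4660592 \left(- \frac{1}{2506667}\right) + 4257348 \cdot \frac{1}{1176} = - \frac{4660592}{2506667} + \frac{354779}{98} = \frac{888856073577}{245653366}$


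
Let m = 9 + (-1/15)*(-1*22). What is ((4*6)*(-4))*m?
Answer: -5024/5 ≈ -1004.8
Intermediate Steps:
m = 157/15 (m = 9 - 1*1/15*(-22) = 9 - 1/15*(-22) = 9 + 22/15 = 157/15 ≈ 10.467)
((4*6)*(-4))*m = ((4*6)*(-4))*(157/15) = (24*(-4))*(157/15) = -96*157/15 = -5024/5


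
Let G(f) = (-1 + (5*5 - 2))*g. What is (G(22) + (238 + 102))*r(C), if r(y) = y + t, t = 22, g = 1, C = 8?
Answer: 10860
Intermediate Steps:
G(f) = 22 (G(f) = (-1 + (5*5 - 2))*1 = (-1 + (25 - 2))*1 = (-1 + 23)*1 = 22*1 = 22)
r(y) = 22 + y (r(y) = y + 22 = 22 + y)
(G(22) + (238 + 102))*r(C) = (22 + (238 + 102))*(22 + 8) = (22 + 340)*30 = 362*30 = 10860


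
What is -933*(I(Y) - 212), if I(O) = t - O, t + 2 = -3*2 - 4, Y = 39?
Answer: 245379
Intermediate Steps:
t = -12 (t = -2 + (-3*2 - 4) = -2 + (-6 - 4) = -2 - 10 = -12)
I(O) = -12 - O
-933*(I(Y) - 212) = -933*((-12 - 1*39) - 212) = -933*((-12 - 39) - 212) = -933*(-51 - 212) = -933*(-263) = 245379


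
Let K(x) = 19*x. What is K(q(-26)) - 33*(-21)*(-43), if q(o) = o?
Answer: -30293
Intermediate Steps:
K(q(-26)) - 33*(-21)*(-43) = 19*(-26) - 33*(-21)*(-43) = -494 - (-693)*(-43) = -494 - 1*29799 = -494 - 29799 = -30293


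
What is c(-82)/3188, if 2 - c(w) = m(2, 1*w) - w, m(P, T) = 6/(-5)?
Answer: -197/7970 ≈ -0.024718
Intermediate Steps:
m(P, T) = -6/5 (m(P, T) = 6*(-⅕) = -6/5)
c(w) = 16/5 + w (c(w) = 2 - (-6/5 - w) = 2 + (6/5 + w) = 16/5 + w)
c(-82)/3188 = (16/5 - 82)/3188 = -394/5*1/3188 = -197/7970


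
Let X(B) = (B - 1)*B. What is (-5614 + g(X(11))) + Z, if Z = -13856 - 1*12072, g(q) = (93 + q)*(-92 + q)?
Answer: -27888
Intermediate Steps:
X(B) = B*(-1 + B) (X(B) = (-1 + B)*B = B*(-1 + B))
g(q) = (-92 + q)*(93 + q)
Z = -25928 (Z = -13856 - 12072 = -25928)
(-5614 + g(X(11))) + Z = (-5614 + (-8556 + 11*(-1 + 11) + (11*(-1 + 11))²)) - 25928 = (-5614 + (-8556 + 11*10 + (11*10)²)) - 25928 = (-5614 + (-8556 + 110 + 110²)) - 25928 = (-5614 + (-8556 + 110 + 12100)) - 25928 = (-5614 + 3654) - 25928 = -1960 - 25928 = -27888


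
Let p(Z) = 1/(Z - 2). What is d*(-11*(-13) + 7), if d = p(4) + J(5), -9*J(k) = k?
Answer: -25/3 ≈ -8.3333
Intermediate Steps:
J(k) = -k/9
p(Z) = 1/(-2 + Z)
d = -1/18 (d = 1/(-2 + 4) - ⅑*5 = 1/2 - 5/9 = ½ - 5/9 = -1/18 ≈ -0.055556)
d*(-11*(-13) + 7) = -(-11*(-13) + 7)/18 = -(143 + 7)/18 = -1/18*150 = -25/3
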